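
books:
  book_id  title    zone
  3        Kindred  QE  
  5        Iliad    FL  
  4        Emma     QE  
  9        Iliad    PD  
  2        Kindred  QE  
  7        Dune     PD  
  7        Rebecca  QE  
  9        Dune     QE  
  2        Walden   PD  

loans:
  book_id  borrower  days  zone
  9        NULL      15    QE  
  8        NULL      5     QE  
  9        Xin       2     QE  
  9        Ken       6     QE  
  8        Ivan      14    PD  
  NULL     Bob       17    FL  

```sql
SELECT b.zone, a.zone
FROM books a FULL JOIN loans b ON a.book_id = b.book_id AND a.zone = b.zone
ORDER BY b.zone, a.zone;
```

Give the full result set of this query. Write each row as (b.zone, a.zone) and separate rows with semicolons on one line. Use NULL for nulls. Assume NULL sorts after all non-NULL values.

FULL OUTER JOIN keeps every row from both sides; unmatched rows get NULL for the other side's columns.
Matching on a.book_id = b.book_id AND a.zone = b.zone. A NULL in a compared column never satisfies the condition.
- book_id=3, zone=QE: no b row matches, row kept with b columns NULL.
- book_id=5, zone=FL: no b row matches, row kept with b columns NULL.
- book_id=4, zone=QE: no b row matches, row kept with b columns NULL.
- book_id=9, zone=PD: no b row matches, row kept with b columns NULL.
- book_id=2, zone=QE: no b row matches, row kept with b columns NULL.
- book_id=7, zone=PD: no b row matches, row kept with b columns NULL.
- book_id=7, zone=QE: no b row matches, row kept with b columns NULL.
- book_id=9, zone=QE: 3 matching b row(s), so 3 row(s) emitted.
- book_id=2, zone=PD: no b row matches, row kept with b columns NULL.
- 3 row(s) from b found no a partner → padded with NULL.

(FL, NULL); (PD, NULL); (QE, QE); (QE, QE); (QE, QE); (QE, NULL); (NULL, FL); (NULL, PD); (NULL, PD); (NULL, PD); (NULL, QE); (NULL, QE); (NULL, QE); (NULL, QE)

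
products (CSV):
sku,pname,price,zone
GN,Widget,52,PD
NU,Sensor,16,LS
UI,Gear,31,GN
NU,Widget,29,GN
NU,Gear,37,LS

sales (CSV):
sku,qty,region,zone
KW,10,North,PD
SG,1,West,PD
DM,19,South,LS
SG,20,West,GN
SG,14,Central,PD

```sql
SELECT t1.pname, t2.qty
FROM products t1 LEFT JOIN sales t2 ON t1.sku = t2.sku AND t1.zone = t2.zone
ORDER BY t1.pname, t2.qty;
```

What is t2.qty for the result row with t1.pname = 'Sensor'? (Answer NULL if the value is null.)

LEFT JOIN keeps every row from `products`; unmatched rows get NULL for `sales`'s columns.
Matching on t1.sku = t2.sku AND t1.zone = t2.zone.
- t1[0] sku=GN, zone=PD → no match; kept with NULLs on the t2 side.
- t1[1] sku=NU, zone=LS → no match; kept with NULLs on the t2 side.
- t1[2] sku=UI, zone=GN → no match; kept with NULLs on the t2 side.
- t1[3] sku=NU, zone=GN → no match; kept with NULLs on the t2 side.
- t1[4] sku=NU, zone=LS → no match; kept with NULLs on the t2 side.

NULL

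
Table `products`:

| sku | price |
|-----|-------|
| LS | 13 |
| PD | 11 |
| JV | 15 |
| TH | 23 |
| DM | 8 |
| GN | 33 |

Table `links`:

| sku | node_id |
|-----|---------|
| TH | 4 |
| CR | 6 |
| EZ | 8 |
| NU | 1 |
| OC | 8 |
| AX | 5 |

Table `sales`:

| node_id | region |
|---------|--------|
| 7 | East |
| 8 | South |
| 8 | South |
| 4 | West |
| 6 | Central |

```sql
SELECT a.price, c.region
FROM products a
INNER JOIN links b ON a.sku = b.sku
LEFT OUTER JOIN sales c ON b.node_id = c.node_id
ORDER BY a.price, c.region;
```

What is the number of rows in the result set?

1

Evaluate left to right. First `products a INNER JOIN links b` on sku: 1 row(s).
Then LEFT JOIN `sales c` on node_id: each of those 1 rows is kept; rows whose b.node_id has no match in c get NULL for c's columns.
Result: 1 row(s).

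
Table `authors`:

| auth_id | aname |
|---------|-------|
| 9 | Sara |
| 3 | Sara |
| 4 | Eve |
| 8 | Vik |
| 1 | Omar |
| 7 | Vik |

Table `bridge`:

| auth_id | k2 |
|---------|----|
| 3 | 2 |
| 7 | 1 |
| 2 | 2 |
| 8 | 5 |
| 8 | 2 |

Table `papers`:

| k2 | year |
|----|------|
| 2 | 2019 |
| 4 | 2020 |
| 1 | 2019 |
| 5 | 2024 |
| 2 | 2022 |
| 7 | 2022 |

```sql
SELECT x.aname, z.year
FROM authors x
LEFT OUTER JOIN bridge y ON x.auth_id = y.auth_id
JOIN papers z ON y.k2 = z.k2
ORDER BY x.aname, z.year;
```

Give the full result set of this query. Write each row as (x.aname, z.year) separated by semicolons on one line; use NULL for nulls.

(Sara, 2019); (Sara, 2022); (Vik, 2019); (Vik, 2019); (Vik, 2022); (Vik, 2024)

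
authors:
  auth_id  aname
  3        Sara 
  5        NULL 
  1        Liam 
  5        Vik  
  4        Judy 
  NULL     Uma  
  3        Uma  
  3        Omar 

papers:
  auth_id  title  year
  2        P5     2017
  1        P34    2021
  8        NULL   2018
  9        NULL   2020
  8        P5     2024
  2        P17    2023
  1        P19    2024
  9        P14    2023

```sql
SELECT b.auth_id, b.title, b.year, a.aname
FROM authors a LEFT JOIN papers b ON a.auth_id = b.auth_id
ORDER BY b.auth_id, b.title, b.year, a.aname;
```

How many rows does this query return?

9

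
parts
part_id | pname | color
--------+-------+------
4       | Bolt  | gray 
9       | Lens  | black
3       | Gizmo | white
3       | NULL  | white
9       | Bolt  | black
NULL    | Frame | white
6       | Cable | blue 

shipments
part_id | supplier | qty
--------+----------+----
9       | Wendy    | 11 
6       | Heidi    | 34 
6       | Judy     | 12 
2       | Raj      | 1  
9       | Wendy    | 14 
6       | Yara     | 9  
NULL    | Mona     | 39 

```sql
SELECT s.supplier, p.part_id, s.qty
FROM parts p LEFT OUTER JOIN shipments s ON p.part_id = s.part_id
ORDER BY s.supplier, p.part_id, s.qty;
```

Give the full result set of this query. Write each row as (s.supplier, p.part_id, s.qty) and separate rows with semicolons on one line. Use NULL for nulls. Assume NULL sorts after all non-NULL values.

LEFT JOIN keeps every row from `parts`; unmatched rows get NULL for `shipments`'s columns.
Matching on p.part_id = s.part_id. A NULL in a compared column never satisfies the condition.
Matched pairs: 7; unmatched p rows kept: 4.

(Heidi, 6, 34); (Judy, 6, 12); (Wendy, 9, 11); (Wendy, 9, 11); (Wendy, 9, 14); (Wendy, 9, 14); (Yara, 6, 9); (NULL, 3, NULL); (NULL, 3, NULL); (NULL, 4, NULL); (NULL, NULL, NULL)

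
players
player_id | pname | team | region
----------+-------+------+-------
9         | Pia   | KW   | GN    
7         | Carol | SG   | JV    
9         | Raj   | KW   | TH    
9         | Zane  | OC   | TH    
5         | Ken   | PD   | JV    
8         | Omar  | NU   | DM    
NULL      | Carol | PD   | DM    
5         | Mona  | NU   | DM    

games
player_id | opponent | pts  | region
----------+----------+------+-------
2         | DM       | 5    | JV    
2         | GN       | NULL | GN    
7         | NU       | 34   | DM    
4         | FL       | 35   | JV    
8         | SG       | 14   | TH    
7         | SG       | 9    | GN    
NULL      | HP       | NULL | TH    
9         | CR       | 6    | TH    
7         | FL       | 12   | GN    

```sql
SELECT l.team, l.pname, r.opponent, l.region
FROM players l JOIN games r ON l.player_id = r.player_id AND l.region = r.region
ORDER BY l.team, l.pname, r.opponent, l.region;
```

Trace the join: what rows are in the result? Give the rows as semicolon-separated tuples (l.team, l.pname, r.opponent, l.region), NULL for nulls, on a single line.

(KW, Raj, CR, TH); (OC, Zane, CR, TH)

INNER JOIN keeps only pairs where the ON condition holds.
Matching on l.player_id = r.player_id AND l.region = r.region. A NULL in a compared column never satisfies the condition.
- player_id=9, region=GN: no matching r row, dropped.
- player_id=7, region=JV: no matching r row, dropped.
- player_id=9, region=TH: 1 matching r row(s), so 1 row(s) emitted.
- player_id=9, region=TH: 1 matching r row(s), so 1 row(s) emitted.
- player_id=5, region=JV: no matching r row, dropped.
- player_id=8, region=DM: no matching r row, dropped.
- player_id=NULL, region=DM: no matching r row, dropped.
- player_id=5, region=DM: no matching r row, dropped.
After projecting and ordering:
l.team | l.pname | r.opponent | l.region
KW | Raj | CR | TH
OC | Zane | CR | TH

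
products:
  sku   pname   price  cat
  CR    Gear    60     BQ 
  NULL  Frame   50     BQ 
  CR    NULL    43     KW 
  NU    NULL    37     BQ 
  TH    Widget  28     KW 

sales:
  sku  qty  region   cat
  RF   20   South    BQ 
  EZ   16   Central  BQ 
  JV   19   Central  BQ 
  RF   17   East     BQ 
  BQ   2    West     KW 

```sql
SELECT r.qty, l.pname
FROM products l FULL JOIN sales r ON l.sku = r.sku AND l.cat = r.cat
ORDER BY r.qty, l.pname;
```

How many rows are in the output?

FULL OUTER JOIN keeps every row from both sides; unmatched rows get NULL for the other side's columns.
Matching on l.sku = r.sku AND l.cat = r.cat. A NULL in a compared column never satisfies the condition.
- l (sku=CR, cat=BQ) has no partner → padded with NULL.
- l (sku=NULL, cat=BQ) has no partner → padded with NULL.
- l (sku=CR, cat=KW) has no partner → padded with NULL.
- l (sku=NU, cat=BQ) has no partner → padded with NULL.
- l (sku=TH, cat=KW) has no partner → padded with NULL.
- 5 row(s) from r found no l partner → padded with NULL.
Total: 0 matched + 10 padded = 10 rows.

10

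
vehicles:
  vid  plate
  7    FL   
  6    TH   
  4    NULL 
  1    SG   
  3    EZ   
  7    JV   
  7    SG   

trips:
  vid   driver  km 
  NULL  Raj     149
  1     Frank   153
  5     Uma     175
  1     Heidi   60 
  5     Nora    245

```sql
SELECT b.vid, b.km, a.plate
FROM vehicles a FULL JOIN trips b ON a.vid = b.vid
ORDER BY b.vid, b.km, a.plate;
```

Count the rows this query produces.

11

FULL OUTER JOIN keeps every row from both sides; unmatched rows get NULL for the other side's columns.
Matching on a.vid = b.vid. A NULL in a compared column never satisfies the condition.
- a[0] vid=7 → no match; kept with NULLs on the b side.
- a[1] vid=6 → no match; kept with NULLs on the b side.
- a[2] vid=4 → no match; kept with NULLs on the b side.
- a[3] vid=1 → 2 match(es) in b → 2 row(s).
- a[4] vid=3 → no match; kept with NULLs on the b side.
- a[5] vid=7 → no match; kept with NULLs on the b side.
- a[6] vid=7 → no match; kept with NULLs on the b side.
- 3 b row(s) had no a match → kept, a columns NULL.
Total: 2 matched + 9 padded = 11 rows.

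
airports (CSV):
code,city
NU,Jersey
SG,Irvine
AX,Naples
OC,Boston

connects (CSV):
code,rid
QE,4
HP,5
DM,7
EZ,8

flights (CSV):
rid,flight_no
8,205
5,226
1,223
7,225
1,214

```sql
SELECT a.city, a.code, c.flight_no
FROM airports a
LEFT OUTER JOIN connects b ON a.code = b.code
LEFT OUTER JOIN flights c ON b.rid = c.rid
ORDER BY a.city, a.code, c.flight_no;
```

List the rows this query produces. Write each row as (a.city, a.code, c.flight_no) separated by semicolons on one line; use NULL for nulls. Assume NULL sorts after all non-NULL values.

(Boston, OC, NULL); (Irvine, SG, NULL); (Jersey, NU, NULL); (Naples, AX, NULL)

Step 1 — a LEFT JOIN b on code → 4 row(s).
Then LEFT JOIN `flights c` on rid: each of those 4 rows is kept; rows whose b.rid has no match in c get NULL for c's columns.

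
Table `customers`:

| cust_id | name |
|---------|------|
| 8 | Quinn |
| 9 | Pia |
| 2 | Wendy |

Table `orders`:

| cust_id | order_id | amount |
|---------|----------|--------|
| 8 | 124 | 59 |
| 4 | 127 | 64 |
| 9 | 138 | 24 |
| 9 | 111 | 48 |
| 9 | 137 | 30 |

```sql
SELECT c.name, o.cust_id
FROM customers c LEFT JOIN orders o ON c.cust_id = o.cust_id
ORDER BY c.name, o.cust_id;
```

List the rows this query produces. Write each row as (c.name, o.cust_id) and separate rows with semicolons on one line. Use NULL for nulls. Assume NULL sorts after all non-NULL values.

(Pia, 9); (Pia, 9); (Pia, 9); (Quinn, 8); (Wendy, NULL)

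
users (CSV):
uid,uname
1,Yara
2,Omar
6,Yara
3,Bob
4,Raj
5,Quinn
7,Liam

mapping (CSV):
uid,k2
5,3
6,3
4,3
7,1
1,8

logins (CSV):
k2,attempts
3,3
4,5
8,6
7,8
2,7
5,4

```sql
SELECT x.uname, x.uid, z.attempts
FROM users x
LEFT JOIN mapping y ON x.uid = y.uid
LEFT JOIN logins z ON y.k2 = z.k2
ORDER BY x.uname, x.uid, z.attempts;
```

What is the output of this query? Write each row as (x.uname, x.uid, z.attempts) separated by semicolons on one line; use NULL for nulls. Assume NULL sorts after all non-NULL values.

(Bob, 3, NULL); (Liam, 7, NULL); (Omar, 2, NULL); (Quinn, 5, 3); (Raj, 4, 3); (Yara, 1, 6); (Yara, 6, 3)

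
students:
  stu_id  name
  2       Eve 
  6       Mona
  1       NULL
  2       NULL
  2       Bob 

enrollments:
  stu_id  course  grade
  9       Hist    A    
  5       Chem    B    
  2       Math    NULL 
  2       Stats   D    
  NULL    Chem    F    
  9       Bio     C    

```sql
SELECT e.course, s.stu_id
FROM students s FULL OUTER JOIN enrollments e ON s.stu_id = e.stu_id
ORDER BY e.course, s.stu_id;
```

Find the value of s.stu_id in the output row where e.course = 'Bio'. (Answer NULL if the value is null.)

NULL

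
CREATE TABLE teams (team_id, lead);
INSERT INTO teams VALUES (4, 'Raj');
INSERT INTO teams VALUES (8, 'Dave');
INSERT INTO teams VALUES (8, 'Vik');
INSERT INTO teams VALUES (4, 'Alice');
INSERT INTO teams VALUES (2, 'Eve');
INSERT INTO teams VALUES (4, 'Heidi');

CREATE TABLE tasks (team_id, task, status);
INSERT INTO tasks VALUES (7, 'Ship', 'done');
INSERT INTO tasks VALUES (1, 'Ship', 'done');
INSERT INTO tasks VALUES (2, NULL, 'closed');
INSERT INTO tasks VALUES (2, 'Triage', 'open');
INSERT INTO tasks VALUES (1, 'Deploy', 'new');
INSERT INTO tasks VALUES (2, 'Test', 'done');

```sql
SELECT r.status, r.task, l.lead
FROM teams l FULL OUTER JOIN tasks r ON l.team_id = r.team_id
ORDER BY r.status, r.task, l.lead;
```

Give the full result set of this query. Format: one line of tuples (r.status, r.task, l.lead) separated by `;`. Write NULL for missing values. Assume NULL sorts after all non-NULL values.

(closed, NULL, Eve); (done, Ship, NULL); (done, Ship, NULL); (done, Test, Eve); (new, Deploy, NULL); (open, Triage, Eve); (NULL, NULL, Alice); (NULL, NULL, Dave); (NULL, NULL, Heidi); (NULL, NULL, Raj); (NULL, NULL, Vik)

FULL OUTER JOIN keeps every row from both sides; unmatched rows get NULL for the other side's columns.
Matching on l.team_id = r.team_id.
- l (team_id=4) has no partner → padded with NULL.
- l (team_id=8) has no partner → padded with NULL.
- l (team_id=8) has no partner → padded with NULL.
- l (team_id=4) has no partner → padded with NULL.
- l (team_id=2) pairs with 3 row(s) of r.
- l (team_id=4) has no partner → padded with NULL.
- 3 row(s) from r found no l partner → padded with NULL.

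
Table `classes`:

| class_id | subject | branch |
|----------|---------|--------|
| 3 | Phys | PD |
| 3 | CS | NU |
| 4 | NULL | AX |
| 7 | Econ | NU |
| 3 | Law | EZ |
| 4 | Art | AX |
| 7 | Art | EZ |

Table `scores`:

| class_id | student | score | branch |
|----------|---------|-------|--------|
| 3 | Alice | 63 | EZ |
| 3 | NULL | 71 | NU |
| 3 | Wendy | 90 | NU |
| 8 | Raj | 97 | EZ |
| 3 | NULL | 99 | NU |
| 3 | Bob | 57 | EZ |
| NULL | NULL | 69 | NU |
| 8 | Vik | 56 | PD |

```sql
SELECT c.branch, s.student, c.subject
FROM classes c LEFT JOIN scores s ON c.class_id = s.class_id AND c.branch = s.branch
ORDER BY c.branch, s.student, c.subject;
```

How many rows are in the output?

10

LEFT JOIN keeps every row from `classes`; unmatched rows get NULL for `scores`'s columns.
Matching on c.class_id = s.class_id AND c.branch = s.branch. A NULL in a compared column never satisfies the condition.
- c (class_id=3, branch=PD) has no partner → padded with NULL.
- c (class_id=3, branch=NU) pairs with 3 row(s) of s.
- c (class_id=4, branch=AX) has no partner → padded with NULL.
- c (class_id=7, branch=NU) has no partner → padded with NULL.
- c (class_id=3, branch=EZ) pairs with 2 row(s) of s.
- c (class_id=4, branch=AX) has no partner → padded with NULL.
- c (class_id=7, branch=EZ) has no partner → padded with NULL.
Total: 5 matched + 5 padded = 10 rows.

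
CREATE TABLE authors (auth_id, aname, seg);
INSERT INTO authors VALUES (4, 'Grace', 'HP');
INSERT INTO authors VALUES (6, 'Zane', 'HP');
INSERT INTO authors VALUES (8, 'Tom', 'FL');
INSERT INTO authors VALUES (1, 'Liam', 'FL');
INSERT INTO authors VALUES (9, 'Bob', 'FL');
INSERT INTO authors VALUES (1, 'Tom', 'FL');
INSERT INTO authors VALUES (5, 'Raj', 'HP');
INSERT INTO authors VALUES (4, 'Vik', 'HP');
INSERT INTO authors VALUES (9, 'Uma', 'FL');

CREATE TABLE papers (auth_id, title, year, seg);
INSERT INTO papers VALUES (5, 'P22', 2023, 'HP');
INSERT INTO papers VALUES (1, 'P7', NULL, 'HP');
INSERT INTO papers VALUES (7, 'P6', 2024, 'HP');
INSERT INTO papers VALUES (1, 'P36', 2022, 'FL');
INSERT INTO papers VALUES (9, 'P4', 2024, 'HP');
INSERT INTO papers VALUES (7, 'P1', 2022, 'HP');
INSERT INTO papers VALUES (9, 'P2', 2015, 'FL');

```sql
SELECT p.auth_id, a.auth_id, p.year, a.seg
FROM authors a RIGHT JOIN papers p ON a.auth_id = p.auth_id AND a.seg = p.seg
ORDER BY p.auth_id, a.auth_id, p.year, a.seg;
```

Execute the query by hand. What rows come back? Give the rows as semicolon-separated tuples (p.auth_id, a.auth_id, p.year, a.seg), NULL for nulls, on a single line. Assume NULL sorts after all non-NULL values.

RIGHT JOIN keeps every row from `papers`; unmatched rows get NULL for `authors`'s columns.
Matching on a.auth_id = p.auth_id AND a.seg = p.seg.
Matched pairs: 5; unmatched p rows kept: 4.

(1, 1, 2022, FL); (1, 1, 2022, FL); (1, NULL, NULL, NULL); (5, 5, 2023, HP); (7, NULL, 2022, NULL); (7, NULL, 2024, NULL); (9, 9, 2015, FL); (9, 9, 2015, FL); (9, NULL, 2024, NULL)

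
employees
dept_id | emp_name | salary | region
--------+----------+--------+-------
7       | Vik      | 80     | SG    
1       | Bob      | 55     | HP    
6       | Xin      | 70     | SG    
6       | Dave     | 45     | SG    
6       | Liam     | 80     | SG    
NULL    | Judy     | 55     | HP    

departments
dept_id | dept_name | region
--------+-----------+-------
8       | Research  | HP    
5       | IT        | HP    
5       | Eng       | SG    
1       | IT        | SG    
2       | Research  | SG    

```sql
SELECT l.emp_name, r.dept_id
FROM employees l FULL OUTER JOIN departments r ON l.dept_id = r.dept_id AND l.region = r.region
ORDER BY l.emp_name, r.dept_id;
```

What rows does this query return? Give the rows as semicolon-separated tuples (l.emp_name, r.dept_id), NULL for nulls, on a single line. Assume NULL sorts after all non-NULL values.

(Bob, NULL); (Dave, NULL); (Judy, NULL); (Liam, NULL); (Vik, NULL); (Xin, NULL); (NULL, 1); (NULL, 2); (NULL, 5); (NULL, 5); (NULL, 8)

FULL OUTER JOIN keeps every row from both sides; unmatched rows get NULL for the other side's columns.
Matching on l.dept_id = r.dept_id AND l.region = r.region. A NULL in a compared column never satisfies the condition.
Matched pairs: 0; unmatched l rows kept: 6; unmatched r rows kept: 5.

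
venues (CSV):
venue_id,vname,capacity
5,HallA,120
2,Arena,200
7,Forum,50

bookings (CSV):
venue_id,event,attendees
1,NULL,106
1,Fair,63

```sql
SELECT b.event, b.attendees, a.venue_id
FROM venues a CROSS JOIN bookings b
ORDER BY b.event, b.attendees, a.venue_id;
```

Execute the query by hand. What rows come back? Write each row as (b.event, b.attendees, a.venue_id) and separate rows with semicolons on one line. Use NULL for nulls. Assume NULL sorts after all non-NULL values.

CROSS JOIN pairs every row of `venues` with every row of `bookings`: 3 × 2 = 6 rows.
After projecting and ordering:
b.event | b.attendees | a.venue_id
Fair | 63 | 2
Fair | 63 | 5
Fair | 63 | 7
NULL | 106 | 2
NULL | 106 | 5
NULL | 106 | 7

(Fair, 63, 2); (Fair, 63, 5); (Fair, 63, 7); (NULL, 106, 2); (NULL, 106, 5); (NULL, 106, 7)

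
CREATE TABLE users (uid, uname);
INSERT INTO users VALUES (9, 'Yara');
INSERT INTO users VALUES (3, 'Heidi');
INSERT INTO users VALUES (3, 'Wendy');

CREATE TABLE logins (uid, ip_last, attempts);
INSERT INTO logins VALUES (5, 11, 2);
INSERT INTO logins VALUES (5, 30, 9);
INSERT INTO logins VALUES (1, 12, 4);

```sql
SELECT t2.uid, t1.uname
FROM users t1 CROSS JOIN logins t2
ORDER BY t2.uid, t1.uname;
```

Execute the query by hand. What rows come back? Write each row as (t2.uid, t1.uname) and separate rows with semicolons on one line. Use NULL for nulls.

(1, Heidi); (1, Wendy); (1, Yara); (5, Heidi); (5, Heidi); (5, Wendy); (5, Wendy); (5, Yara); (5, Yara)

CROSS JOIN pairs every row of `users` with every row of `logins`: 3 × 3 = 9 rows.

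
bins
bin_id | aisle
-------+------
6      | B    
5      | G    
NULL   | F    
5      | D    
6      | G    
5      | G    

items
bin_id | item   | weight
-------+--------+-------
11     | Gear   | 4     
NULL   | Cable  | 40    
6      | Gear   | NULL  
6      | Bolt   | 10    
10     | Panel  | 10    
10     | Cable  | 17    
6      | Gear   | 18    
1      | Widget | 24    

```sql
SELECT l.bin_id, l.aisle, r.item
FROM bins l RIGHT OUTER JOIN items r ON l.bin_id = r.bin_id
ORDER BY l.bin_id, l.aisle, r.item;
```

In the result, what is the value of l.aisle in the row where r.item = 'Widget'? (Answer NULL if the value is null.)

NULL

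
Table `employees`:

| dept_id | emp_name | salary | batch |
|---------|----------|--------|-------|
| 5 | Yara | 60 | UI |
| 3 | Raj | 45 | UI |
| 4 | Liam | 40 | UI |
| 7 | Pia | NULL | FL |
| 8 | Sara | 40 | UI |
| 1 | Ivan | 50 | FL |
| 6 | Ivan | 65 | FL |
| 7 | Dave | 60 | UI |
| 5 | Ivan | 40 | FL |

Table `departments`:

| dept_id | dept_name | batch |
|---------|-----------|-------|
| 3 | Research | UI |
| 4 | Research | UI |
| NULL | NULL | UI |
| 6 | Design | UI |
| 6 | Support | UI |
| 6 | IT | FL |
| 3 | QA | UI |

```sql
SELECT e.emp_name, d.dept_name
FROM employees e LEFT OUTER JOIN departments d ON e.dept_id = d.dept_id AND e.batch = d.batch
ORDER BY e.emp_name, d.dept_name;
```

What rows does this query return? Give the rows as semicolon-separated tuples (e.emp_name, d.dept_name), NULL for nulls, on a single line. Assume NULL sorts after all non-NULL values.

(Dave, NULL); (Ivan, IT); (Ivan, NULL); (Ivan, NULL); (Liam, Research); (Pia, NULL); (Raj, QA); (Raj, Research); (Sara, NULL); (Yara, NULL)

LEFT JOIN keeps every row from `employees`; unmatched rows get NULL for `departments`'s columns.
Matching on e.dept_id = d.dept_id AND e.batch = d.batch. A NULL in a compared column never satisfies the condition.
- e row (dept_id=5, batch=UI): no match → kept, d columns NULL.
- e row (dept_id=3, batch=UI): matches 2 d row(s) → 2 output row(s).
- e row (dept_id=4, batch=UI): matches 1 d row(s) → 1 output row(s).
- e row (dept_id=7, batch=FL): no match → kept, d columns NULL.
- e row (dept_id=8, batch=UI): no match → kept, d columns NULL.
- e row (dept_id=1, batch=FL): no match → kept, d columns NULL.
- e row (dept_id=6, batch=FL): matches 1 d row(s) → 1 output row(s).
- e row (dept_id=7, batch=UI): no match → kept, d columns NULL.
- e row (dept_id=5, batch=FL): no match → kept, d columns NULL.
After projecting and ordering:
e.emp_name | d.dept_name
Dave | NULL
Ivan | IT
Ivan | NULL
Ivan | NULL
Liam | Research
Pia | NULL
Raj | QA
Raj | Research
Sara | NULL
Yara | NULL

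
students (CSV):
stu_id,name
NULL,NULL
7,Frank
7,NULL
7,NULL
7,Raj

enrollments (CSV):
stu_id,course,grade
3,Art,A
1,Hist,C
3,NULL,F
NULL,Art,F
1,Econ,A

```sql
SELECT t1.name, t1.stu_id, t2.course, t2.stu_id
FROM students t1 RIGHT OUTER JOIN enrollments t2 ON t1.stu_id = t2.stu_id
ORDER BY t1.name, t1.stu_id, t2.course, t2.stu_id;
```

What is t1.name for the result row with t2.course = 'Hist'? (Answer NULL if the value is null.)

RIGHT JOIN keeps every row from `enrollments`; unmatched rows get NULL for `students`'s columns.
Matching on t1.stu_id = t2.stu_id. A NULL in a compared column never satisfies the condition.
Matched pairs: 0; unmatched t2 rows kept: 5.

NULL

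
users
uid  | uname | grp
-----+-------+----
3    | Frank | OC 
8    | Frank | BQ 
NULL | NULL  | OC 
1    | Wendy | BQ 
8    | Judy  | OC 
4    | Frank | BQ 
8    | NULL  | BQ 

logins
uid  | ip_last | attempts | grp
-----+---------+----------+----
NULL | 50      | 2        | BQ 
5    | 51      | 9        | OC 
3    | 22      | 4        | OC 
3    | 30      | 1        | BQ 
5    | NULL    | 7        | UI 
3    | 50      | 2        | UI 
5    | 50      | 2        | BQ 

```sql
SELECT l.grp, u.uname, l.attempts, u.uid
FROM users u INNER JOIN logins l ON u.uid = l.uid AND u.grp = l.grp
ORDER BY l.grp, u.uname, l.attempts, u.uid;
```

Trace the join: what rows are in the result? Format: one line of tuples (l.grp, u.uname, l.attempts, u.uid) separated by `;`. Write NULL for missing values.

INNER JOIN keeps only pairs where the ON condition holds.
Matching on u.uid = l.uid AND u.grp = l.grp. A NULL in a compared column never satisfies the condition.
Matched pairs: 1.

(OC, Frank, 4, 3)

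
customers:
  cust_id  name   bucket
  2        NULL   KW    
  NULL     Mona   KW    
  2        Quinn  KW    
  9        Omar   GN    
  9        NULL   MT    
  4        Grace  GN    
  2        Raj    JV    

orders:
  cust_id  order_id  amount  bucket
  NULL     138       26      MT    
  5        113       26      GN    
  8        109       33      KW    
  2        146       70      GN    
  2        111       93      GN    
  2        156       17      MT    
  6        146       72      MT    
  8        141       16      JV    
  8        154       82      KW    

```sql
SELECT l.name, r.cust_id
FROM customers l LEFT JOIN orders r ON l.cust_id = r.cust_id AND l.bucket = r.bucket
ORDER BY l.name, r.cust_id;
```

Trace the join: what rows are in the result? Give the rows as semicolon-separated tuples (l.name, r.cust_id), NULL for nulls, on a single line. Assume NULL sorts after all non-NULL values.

(Grace, NULL); (Mona, NULL); (Omar, NULL); (Quinn, NULL); (Raj, NULL); (NULL, NULL); (NULL, NULL)

LEFT JOIN keeps every row from `customers`; unmatched rows get NULL for `orders`'s columns.
Matching on l.cust_id = r.cust_id AND l.bucket = r.bucket. A NULL in a compared column never satisfies the condition.
- l (cust_id=2, bucket=KW) has no partner → padded with NULL.
- l (cust_id=NULL, bucket=KW) has no partner → padded with NULL.
- l (cust_id=2, bucket=KW) has no partner → padded with NULL.
- l (cust_id=9, bucket=GN) has no partner → padded with NULL.
- l (cust_id=9, bucket=MT) has no partner → padded with NULL.
- l (cust_id=4, bucket=GN) has no partner → padded with NULL.
- l (cust_id=2, bucket=JV) has no partner → padded with NULL.
After projecting and ordering:
l.name | r.cust_id
Grace | NULL
Mona | NULL
Omar | NULL
Quinn | NULL
Raj | NULL
NULL | NULL
NULL | NULL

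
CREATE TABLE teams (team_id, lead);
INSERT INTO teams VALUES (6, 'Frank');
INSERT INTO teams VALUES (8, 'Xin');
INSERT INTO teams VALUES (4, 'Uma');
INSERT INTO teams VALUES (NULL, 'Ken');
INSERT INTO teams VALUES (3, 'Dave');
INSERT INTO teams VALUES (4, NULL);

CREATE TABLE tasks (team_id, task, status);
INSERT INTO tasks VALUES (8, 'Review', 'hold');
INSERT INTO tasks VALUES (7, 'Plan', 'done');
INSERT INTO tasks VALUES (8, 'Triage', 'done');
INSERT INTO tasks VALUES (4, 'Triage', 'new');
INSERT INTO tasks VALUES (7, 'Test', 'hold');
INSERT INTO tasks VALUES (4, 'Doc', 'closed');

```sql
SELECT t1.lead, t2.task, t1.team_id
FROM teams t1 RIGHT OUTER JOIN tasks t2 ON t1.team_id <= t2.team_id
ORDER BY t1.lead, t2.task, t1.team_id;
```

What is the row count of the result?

RIGHT JOIN keeps every row from `tasks`; unmatched rows get NULL for `teams`'s columns.
Matching on t1.team_id <= t2.team_id. A NULL in a compared column never satisfies the condition.
- t1 (team_id=6) pairs with 4 row(s) of t2.
- t1 (team_id=8) pairs with 2 row(s) of t2.
- t1 (team_id=4) pairs with 6 row(s) of t2.
- t1 (team_id=NULL) has no partner in t2.
- t1 (team_id=3) pairs with 6 row(s) of t2.
- t1 (team_id=4) pairs with 6 row(s) of t2.
- every t2 row matched at least one t1 row.
Total: 24 rows.

24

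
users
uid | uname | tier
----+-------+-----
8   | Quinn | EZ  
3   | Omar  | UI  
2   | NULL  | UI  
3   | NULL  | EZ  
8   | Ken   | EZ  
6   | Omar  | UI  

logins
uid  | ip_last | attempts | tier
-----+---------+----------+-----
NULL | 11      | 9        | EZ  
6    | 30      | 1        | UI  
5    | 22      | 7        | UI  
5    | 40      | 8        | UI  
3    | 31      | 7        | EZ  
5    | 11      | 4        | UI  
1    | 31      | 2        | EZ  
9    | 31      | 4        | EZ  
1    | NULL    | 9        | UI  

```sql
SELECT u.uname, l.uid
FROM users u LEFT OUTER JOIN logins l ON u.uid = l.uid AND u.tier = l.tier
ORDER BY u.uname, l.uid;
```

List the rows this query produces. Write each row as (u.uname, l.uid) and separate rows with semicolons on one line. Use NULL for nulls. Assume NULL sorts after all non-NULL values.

LEFT JOIN keeps every row from `users`; unmatched rows get NULL for `logins`'s columns.
Matching on u.uid = l.uid AND u.tier = l.tier. A NULL in a compared column never satisfies the condition.
- uid=8, tier=EZ: no l row matches, row kept with l columns NULL.
- uid=3, tier=UI: no l row matches, row kept with l columns NULL.
- uid=2, tier=UI: no l row matches, row kept with l columns NULL.
- uid=3, tier=EZ: 1 matching l row(s), so 1 row(s) emitted.
- uid=8, tier=EZ: no l row matches, row kept with l columns NULL.
- uid=6, tier=UI: 1 matching l row(s), so 1 row(s) emitted.
After projecting and ordering:
u.uname | l.uid
Ken | NULL
Omar | 6
Omar | NULL
Quinn | NULL
NULL | 3
NULL | NULL

(Ken, NULL); (Omar, 6); (Omar, NULL); (Quinn, NULL); (NULL, 3); (NULL, NULL)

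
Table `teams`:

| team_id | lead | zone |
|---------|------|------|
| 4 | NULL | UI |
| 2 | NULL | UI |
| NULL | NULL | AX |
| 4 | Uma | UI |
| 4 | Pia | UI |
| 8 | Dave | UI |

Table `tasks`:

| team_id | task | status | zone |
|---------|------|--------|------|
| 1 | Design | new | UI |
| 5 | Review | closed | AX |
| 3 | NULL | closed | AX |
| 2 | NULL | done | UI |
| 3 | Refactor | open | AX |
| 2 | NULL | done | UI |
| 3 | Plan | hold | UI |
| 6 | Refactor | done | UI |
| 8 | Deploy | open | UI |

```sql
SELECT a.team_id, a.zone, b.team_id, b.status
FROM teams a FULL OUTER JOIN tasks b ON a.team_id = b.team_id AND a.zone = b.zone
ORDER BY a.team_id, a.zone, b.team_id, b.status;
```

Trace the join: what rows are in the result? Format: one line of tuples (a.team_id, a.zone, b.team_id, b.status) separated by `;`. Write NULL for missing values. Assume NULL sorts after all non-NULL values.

(2, UI, 2, done); (2, UI, 2, done); (4, UI, NULL, NULL); (4, UI, NULL, NULL); (4, UI, NULL, NULL); (8, UI, 8, open); (NULL, AX, NULL, NULL); (NULL, NULL, 1, new); (NULL, NULL, 3, closed); (NULL, NULL, 3, hold); (NULL, NULL, 3, open); (NULL, NULL, 5, closed); (NULL, NULL, 6, done)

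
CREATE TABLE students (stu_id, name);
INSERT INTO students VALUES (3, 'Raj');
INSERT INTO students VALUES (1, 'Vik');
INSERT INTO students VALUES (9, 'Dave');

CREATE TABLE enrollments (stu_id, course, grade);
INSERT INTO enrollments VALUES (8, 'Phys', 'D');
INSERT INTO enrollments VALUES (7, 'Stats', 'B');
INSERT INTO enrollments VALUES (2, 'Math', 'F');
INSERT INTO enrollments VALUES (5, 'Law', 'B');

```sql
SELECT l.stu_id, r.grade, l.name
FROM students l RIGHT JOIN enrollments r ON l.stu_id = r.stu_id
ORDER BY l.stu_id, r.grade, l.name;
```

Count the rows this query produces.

RIGHT JOIN keeps every row from `enrollments`; unmatched rows get NULL for `students`'s columns.
Matching on l.stu_id = r.stu_id.
- stu_id=3: no matching r row.
- stu_id=1: no matching r row.
- stu_id=9: no matching r row.
- 4 r row(s) had no l match → kept, l columns NULL.
Total: 0 matched + 4 padded = 4 rows.

4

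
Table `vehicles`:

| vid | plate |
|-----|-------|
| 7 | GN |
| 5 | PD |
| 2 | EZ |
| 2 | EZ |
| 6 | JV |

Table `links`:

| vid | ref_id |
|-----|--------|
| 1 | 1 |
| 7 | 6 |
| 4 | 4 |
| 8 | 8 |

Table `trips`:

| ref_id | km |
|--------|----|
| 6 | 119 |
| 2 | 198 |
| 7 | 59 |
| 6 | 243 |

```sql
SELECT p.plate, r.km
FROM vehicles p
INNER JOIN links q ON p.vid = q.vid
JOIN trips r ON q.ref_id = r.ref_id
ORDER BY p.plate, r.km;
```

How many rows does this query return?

2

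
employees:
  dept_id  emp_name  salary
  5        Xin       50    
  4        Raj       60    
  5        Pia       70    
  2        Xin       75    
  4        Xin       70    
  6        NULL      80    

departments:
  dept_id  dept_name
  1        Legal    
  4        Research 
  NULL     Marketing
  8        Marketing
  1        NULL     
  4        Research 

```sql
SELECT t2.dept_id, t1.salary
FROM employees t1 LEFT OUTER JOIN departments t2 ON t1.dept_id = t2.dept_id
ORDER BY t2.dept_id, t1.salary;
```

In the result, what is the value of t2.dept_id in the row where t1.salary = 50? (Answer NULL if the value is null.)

NULL

LEFT JOIN keeps every row from `employees`; unmatched rows get NULL for `departments`'s columns.
Matching on t1.dept_id = t2.dept_id. A NULL in a compared column never satisfies the condition.
- t1 (dept_id=5) has no partner → padded with NULL.
- t1 (dept_id=4) pairs with 2 row(s) of t2.
- t1 (dept_id=5) has no partner → padded with NULL.
- t1 (dept_id=2) has no partner → padded with NULL.
- t1 (dept_id=4) pairs with 2 row(s) of t2.
- t1 (dept_id=6) has no partner → padded with NULL.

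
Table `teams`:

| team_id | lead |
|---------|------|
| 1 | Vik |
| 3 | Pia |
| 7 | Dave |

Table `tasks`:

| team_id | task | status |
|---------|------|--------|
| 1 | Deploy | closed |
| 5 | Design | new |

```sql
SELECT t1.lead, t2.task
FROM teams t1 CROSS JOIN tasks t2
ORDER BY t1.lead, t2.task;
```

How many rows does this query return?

CROSS JOIN pairs every row of `teams` with every row of `tasks`: 3 × 2 = 6 rows.

6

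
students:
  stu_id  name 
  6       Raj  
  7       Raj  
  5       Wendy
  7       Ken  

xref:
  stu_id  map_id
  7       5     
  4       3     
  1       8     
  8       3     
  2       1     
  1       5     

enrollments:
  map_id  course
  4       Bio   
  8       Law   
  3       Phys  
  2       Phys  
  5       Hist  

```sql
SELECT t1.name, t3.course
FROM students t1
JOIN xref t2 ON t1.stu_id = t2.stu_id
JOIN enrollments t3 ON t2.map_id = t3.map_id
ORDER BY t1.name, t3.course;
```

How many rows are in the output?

2

Step 1 — t1 INNER JOIN t2 on stu_id → 2 row(s).
Then INNER JOIN `enrollments t3` on map_id: keep only rows whose t2.map_id appears in t3.
Result: 2 row(s).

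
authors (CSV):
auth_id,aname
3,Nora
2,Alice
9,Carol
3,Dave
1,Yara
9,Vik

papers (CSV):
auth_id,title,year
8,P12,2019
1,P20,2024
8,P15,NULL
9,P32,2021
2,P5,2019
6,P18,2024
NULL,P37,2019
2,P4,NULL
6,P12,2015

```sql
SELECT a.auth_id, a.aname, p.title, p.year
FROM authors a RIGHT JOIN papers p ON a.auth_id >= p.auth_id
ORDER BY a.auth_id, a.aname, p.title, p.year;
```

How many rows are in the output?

RIGHT JOIN keeps every row from `papers`; unmatched rows get NULL for `authors`'s columns.
Matching on a.auth_id >= p.auth_id. A NULL in a compared column never satisfies the condition.
- a row (auth_id=3): matches 3 p row(s) → 3 output row(s).
- a row (auth_id=2): matches 3 p row(s) → 3 output row(s).
- a row (auth_id=9): matches 8 p row(s) → 8 output row(s).
- a row (auth_id=3): matches 3 p row(s) → 3 output row(s).
- a row (auth_id=1): matches 1 p row(s) → 1 output row(s).
- a row (auth_id=9): matches 8 p row(s) → 8 output row(s).
- 1 row(s) from p found no a partner → padded with NULL.
Total: 26 matched + 1 padded = 27 rows.

27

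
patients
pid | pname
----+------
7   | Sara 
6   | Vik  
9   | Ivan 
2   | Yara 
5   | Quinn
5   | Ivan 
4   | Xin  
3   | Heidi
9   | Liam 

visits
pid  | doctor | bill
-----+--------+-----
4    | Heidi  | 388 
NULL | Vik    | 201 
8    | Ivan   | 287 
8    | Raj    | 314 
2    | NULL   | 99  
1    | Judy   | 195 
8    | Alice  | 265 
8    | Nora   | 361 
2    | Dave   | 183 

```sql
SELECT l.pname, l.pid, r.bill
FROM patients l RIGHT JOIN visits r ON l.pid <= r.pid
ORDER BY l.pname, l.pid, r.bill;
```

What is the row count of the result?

RIGHT JOIN keeps every row from `visits`; unmatched rows get NULL for `patients`'s columns.
Matching on l.pid <= r.pid. A NULL in a compared column never satisfies the condition.
- pid=7: 4 matching r row(s), so 4 row(s) emitted.
- pid=6: 4 matching r row(s), so 4 row(s) emitted.
- pid=9: no matching r row.
- pid=2: 7 matching r row(s), so 7 row(s) emitted.
- pid=5: 4 matching r row(s), so 4 row(s) emitted.
- pid=5: 4 matching r row(s), so 4 row(s) emitted.
- pid=4: 5 matching r row(s), so 5 row(s) emitted.
- pid=3: 5 matching r row(s), so 5 row(s) emitted.
- pid=9: no matching r row.
- 2 r row(s) had no l match → kept, l columns NULL.
Total: 33 matched + 2 padded = 35 rows.

35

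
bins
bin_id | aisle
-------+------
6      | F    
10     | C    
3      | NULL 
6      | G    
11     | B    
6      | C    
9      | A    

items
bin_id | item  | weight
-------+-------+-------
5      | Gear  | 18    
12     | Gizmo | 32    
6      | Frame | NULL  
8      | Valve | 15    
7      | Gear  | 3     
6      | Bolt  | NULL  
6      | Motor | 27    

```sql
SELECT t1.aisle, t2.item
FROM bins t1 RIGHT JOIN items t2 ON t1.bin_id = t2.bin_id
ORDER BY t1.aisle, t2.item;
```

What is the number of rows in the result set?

13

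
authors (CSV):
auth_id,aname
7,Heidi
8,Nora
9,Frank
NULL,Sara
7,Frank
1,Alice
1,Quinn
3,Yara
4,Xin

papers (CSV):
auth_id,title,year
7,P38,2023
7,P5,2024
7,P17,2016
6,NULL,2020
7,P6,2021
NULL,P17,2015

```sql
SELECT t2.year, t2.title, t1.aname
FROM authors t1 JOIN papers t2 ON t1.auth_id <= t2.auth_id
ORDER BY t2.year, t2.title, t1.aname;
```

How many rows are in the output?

28

INNER JOIN keeps only pairs where the ON condition holds.
Matching on t1.auth_id <= t2.auth_id. A NULL in a compared column never satisfies the condition.
Matched pairs: 28.
Total: 28 rows.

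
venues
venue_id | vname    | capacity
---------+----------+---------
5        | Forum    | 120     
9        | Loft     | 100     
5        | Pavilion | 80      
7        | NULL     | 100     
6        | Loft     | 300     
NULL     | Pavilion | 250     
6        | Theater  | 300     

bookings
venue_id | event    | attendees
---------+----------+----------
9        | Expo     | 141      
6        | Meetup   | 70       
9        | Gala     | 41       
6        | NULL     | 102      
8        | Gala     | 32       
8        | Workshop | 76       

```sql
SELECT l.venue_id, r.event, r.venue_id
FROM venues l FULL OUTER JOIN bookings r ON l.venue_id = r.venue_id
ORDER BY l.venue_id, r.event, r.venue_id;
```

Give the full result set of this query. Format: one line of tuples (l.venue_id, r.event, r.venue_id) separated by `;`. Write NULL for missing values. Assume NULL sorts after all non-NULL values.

FULL OUTER JOIN keeps every row from both sides; unmatched rows get NULL for the other side's columns.
Matching on l.venue_id = r.venue_id. A NULL in a compared column never satisfies the condition.
- l row (venue_id=5): no match → kept, r columns NULL.
- l row (venue_id=9): matches 2 r row(s) → 2 output row(s).
- l row (venue_id=5): no match → kept, r columns NULL.
- l row (venue_id=7): no match → kept, r columns NULL.
- l row (venue_id=6): matches 2 r row(s) → 2 output row(s).
- l row (venue_id=NULL): no match → kept, r columns NULL.
- l row (venue_id=6): matches 2 r row(s) → 2 output row(s).
- 2 row(s) from r found no l partner → padded with NULL.

(5, NULL, NULL); (5, NULL, NULL); (6, Meetup, 6); (6, Meetup, 6); (6, NULL, 6); (6, NULL, 6); (7, NULL, NULL); (9, Expo, 9); (9, Gala, 9); (NULL, Gala, 8); (NULL, Workshop, 8); (NULL, NULL, NULL)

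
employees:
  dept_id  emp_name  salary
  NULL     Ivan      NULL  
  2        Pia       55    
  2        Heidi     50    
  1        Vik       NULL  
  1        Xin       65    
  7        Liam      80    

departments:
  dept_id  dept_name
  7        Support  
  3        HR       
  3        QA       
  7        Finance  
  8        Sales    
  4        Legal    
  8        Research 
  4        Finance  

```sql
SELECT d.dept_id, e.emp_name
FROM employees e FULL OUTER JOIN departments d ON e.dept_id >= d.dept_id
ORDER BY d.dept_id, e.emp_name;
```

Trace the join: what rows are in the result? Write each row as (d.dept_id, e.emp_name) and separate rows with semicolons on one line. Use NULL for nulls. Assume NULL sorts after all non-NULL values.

(3, Liam); (3, Liam); (4, Liam); (4, Liam); (7, Liam); (7, Liam); (8, NULL); (8, NULL); (NULL, Heidi); (NULL, Ivan); (NULL, Pia); (NULL, Vik); (NULL, Xin)

FULL OUTER JOIN keeps every row from both sides; unmatched rows get NULL for the other side's columns.
Matching on e.dept_id >= d.dept_id. A NULL in a compared column never satisfies the condition.
- e[0] dept_id=NULL → no match; kept with NULLs on the d side.
- e[1] dept_id=2 → no match; kept with NULLs on the d side.
- e[2] dept_id=2 → no match; kept with NULLs on the d side.
- e[3] dept_id=1 → no match; kept with NULLs on the d side.
- e[4] dept_id=1 → no match; kept with NULLs on the d side.
- e[5] dept_id=7 → 6 match(es) in d → 6 row(s).
- plus 2 unmatched d row(s), each kept with NULL e columns.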